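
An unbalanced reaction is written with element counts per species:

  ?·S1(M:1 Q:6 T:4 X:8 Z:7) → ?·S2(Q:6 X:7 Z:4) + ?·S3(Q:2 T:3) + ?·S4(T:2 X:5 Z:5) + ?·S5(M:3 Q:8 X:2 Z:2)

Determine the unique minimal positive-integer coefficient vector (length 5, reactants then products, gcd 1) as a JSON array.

M: 3·1 = 3 | 1·0+2·0+3·0+1·3 = 3
Q: 3·6 = 18 | 1·6+2·2+3·0+1·8 = 18
T: 3·4 = 12 | 1·0+2·3+3·2+1·0 = 12
X: 3·8 = 24 | 1·7+2·0+3·5+1·2 = 24
Z: 3·7 = 21 | 1·4+2·0+3·5+1·2 = 21
gcd(3,1,2,3,1) = 1

Coefficients: [3, 1, 2, 3, 1]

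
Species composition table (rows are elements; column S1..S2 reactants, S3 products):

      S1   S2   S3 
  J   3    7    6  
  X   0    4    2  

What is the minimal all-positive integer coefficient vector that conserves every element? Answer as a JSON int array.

Coefficients: [5, 3, 6]

J: 5·3+3·7 = 36 | 6·6 = 36
X: 5·0+3·4 = 12 | 6·2 = 12
gcd(5,3,6) = 1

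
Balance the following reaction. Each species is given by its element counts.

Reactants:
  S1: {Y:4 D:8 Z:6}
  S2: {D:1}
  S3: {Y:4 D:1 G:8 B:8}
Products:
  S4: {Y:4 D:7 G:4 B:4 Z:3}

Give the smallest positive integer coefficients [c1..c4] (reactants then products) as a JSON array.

Y: 1·4+5·0+1·4 = 8 | 2·4 = 8
D: 1·8+5·1+1·1 = 14 | 2·7 = 14
G: 1·0+5·0+1·8 = 8 | 2·4 = 8
B: 1·0+5·0+1·8 = 8 | 2·4 = 8
Z: 1·6+5·0+1·0 = 6 | 2·3 = 6
gcd(1,5,1,2) = 1

Coefficients: [1, 5, 1, 2]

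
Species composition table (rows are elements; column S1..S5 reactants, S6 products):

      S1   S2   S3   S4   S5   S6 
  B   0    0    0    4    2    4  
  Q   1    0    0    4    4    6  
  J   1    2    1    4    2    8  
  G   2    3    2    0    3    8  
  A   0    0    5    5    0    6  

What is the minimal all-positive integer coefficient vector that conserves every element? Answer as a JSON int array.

B: 6·0+6·0+2·0+4·4+2·2 = 20 | 5·4 = 20
Q: 6·1+6·0+2·0+4·4+2·4 = 30 | 5·6 = 30
J: 6·1+6·2+2·1+4·4+2·2 = 40 | 5·8 = 40
G: 6·2+6·3+2·2+4·0+2·3 = 40 | 5·8 = 40
A: 6·0+6·0+2·5+4·5+2·0 = 30 | 5·6 = 30
gcd(6,6,2,4,2,5) = 1

Coefficients: [6, 6, 2, 4, 2, 5]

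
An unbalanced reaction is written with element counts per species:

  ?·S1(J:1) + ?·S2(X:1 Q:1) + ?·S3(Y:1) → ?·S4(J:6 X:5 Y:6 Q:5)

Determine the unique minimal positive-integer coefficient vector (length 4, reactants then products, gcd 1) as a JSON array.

J: 6·1+5·0+6·0 = 6 | 1·6 = 6
X: 6·0+5·1+6·0 = 5 | 1·5 = 5
Y: 6·0+5·0+6·1 = 6 | 1·6 = 6
Q: 6·0+5·1+6·0 = 5 | 1·5 = 5
gcd(6,5,6,1) = 1

Coefficients: [6, 5, 6, 1]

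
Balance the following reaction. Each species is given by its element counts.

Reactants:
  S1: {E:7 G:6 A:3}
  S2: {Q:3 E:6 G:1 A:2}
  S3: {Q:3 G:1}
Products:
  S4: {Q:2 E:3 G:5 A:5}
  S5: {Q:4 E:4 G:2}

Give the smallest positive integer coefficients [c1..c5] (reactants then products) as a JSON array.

Q: 2·0+2·3+6·3 = 24 | 2·2+5·4 = 24
E: 2·7+2·6+6·0 = 26 | 2·3+5·4 = 26
G: 2·6+2·1+6·1 = 20 | 2·5+5·2 = 20
A: 2·3+2·2+6·0 = 10 | 2·5+5·0 = 10
gcd(2,2,6,2,5) = 1

Coefficients: [2, 2, 6, 2, 5]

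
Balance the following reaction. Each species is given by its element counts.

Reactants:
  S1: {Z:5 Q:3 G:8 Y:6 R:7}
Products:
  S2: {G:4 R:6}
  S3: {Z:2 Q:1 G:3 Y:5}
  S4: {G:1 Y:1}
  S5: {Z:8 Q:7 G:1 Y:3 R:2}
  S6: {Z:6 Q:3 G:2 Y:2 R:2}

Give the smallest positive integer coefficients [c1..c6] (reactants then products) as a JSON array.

Z: 6·5 = 30 | 6·0+5·2+4·0+1·8+2·6 = 30
Q: 6·3 = 18 | 6·0+5·1+4·0+1·7+2·3 = 18
G: 6·8 = 48 | 6·4+5·3+4·1+1·1+2·2 = 48
Y: 6·6 = 36 | 6·0+5·5+4·1+1·3+2·2 = 36
R: 6·7 = 42 | 6·6+5·0+4·0+1·2+2·2 = 42
gcd(6,6,5,4,1,2) = 1

Coefficients: [6, 6, 5, 4, 1, 2]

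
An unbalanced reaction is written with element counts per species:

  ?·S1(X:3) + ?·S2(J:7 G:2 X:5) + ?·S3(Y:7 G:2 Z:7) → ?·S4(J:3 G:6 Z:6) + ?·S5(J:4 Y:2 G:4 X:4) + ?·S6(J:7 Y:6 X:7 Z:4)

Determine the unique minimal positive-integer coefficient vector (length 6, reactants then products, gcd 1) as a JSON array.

Coefficients: [1, 3, 2, 1, 1, 2]

J: 1·0+3·7+2·0 = 21 | 1·3+1·4+2·7 = 21
Y: 1·0+3·0+2·7 = 14 | 1·0+1·2+2·6 = 14
G: 1·0+3·2+2·2 = 10 | 1·6+1·4+2·0 = 10
X: 1·3+3·5+2·0 = 18 | 1·0+1·4+2·7 = 18
Z: 1·0+3·0+2·7 = 14 | 1·6+1·0+2·4 = 14
gcd(1,3,2,1,1,2) = 1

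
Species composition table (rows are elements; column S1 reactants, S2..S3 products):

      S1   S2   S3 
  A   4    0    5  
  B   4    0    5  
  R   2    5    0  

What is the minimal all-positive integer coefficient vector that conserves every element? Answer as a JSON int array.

Coefficients: [5, 2, 4]

A: 5·4 = 20 | 2·0+4·5 = 20
B: 5·4 = 20 | 2·0+4·5 = 20
R: 5·2 = 10 | 2·5+4·0 = 10
gcd(5,2,4) = 1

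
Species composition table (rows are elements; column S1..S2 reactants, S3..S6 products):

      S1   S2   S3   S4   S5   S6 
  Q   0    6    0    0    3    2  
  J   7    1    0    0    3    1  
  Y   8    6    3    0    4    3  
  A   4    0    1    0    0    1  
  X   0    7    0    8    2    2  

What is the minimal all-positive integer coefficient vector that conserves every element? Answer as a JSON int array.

Coefficients: [2, 4, 2, 1, 4, 6]

Q: 2·0+4·6 = 24 | 2·0+1·0+4·3+6·2 = 24
J: 2·7+4·1 = 18 | 2·0+1·0+4·3+6·1 = 18
Y: 2·8+4·6 = 40 | 2·3+1·0+4·4+6·3 = 40
A: 2·4+4·0 = 8 | 2·1+1·0+4·0+6·1 = 8
X: 2·0+4·7 = 28 | 2·0+1·8+4·2+6·2 = 28
gcd(2,4,2,1,4,6) = 1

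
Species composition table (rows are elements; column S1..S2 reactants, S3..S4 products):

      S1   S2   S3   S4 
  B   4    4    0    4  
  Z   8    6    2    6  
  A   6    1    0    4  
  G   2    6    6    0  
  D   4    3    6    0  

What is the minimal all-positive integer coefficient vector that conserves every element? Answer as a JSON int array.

Coefficients: [3, 2, 3, 5]

B: 3·4+2·4 = 20 | 3·0+5·4 = 20
Z: 3·8+2·6 = 36 | 3·2+5·6 = 36
A: 3·6+2·1 = 20 | 3·0+5·4 = 20
G: 3·2+2·6 = 18 | 3·6+5·0 = 18
D: 3·4+2·3 = 18 | 3·6+5·0 = 18
gcd(3,2,3,5) = 1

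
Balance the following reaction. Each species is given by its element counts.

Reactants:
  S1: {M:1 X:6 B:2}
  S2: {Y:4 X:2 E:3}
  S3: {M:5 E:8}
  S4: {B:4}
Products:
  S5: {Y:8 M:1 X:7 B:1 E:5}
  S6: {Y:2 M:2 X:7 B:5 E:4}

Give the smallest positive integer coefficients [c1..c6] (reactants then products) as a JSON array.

Coefficients: [5, 6, 1, 3, 2, 4]

Y: 5·0+6·4+1·0+3·0 = 24 | 2·8+4·2 = 24
M: 5·1+6·0+1·5+3·0 = 10 | 2·1+4·2 = 10
X: 5·6+6·2+1·0+3·0 = 42 | 2·7+4·7 = 42
B: 5·2+6·0+1·0+3·4 = 22 | 2·1+4·5 = 22
E: 5·0+6·3+1·8+3·0 = 26 | 2·5+4·4 = 26
gcd(5,6,1,3,2,4) = 1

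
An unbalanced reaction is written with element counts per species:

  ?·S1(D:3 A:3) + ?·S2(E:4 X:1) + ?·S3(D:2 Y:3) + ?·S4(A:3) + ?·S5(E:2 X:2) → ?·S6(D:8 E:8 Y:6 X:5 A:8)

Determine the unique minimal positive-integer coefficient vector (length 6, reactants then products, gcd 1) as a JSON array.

D: 4·3+3·0+6·2+4·0+6·0 = 24 | 3·8 = 24
E: 4·0+3·4+6·0+4·0+6·2 = 24 | 3·8 = 24
Y: 4·0+3·0+6·3+4·0+6·0 = 18 | 3·6 = 18
X: 4·0+3·1+6·0+4·0+6·2 = 15 | 3·5 = 15
A: 4·3+3·0+6·0+4·3+6·0 = 24 | 3·8 = 24
gcd(4,3,6,4,6,3) = 1

Coefficients: [4, 3, 6, 4, 6, 3]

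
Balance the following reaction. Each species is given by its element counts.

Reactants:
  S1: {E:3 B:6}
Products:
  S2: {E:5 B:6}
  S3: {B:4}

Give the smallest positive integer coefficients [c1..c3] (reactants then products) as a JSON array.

Coefficients: [5, 3, 3]

E: 5·3 = 15 | 3·5+3·0 = 15
B: 5·6 = 30 | 3·6+3·4 = 30
gcd(5,3,3) = 1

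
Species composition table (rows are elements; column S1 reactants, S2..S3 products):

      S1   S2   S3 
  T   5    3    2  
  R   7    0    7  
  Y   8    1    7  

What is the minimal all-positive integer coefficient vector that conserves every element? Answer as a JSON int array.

Coefficients: [1, 1, 1]

T: 1·5 = 5 | 1·3+1·2 = 5
R: 1·7 = 7 | 1·0+1·7 = 7
Y: 1·8 = 8 | 1·1+1·7 = 8
gcd(1,1,1) = 1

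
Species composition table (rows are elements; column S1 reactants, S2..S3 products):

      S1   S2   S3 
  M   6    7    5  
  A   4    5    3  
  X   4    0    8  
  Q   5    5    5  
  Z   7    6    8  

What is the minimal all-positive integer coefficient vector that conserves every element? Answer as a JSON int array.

M: 2·6 = 12 | 1·7+1·5 = 12
A: 2·4 = 8 | 1·5+1·3 = 8
X: 2·4 = 8 | 1·0+1·8 = 8
Q: 2·5 = 10 | 1·5+1·5 = 10
Z: 2·7 = 14 | 1·6+1·8 = 14
gcd(2,1,1) = 1

Coefficients: [2, 1, 1]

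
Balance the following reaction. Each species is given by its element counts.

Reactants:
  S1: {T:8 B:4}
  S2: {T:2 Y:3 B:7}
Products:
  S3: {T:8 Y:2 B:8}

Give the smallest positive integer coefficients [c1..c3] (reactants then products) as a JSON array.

Coefficients: [5, 4, 6]

T: 5·8+4·2 = 48 | 6·8 = 48
Y: 5·0+4·3 = 12 | 6·2 = 12
B: 5·4+4·7 = 48 | 6·8 = 48
gcd(5,4,6) = 1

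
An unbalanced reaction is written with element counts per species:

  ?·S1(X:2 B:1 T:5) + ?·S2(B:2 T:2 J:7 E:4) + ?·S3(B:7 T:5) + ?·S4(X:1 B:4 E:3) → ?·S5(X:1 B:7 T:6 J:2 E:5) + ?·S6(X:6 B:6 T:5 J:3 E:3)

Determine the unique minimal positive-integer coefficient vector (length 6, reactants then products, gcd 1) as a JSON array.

Coefficients: [5, 2, 1, 6, 4, 2]

X: 5·2+2·0+1·0+6·1 = 16 | 4·1+2·6 = 16
B: 5·1+2·2+1·7+6·4 = 40 | 4·7+2·6 = 40
T: 5·5+2·2+1·5+6·0 = 34 | 4·6+2·5 = 34
J: 5·0+2·7+1·0+6·0 = 14 | 4·2+2·3 = 14
E: 5·0+2·4+1·0+6·3 = 26 | 4·5+2·3 = 26
gcd(5,2,1,6,4,2) = 1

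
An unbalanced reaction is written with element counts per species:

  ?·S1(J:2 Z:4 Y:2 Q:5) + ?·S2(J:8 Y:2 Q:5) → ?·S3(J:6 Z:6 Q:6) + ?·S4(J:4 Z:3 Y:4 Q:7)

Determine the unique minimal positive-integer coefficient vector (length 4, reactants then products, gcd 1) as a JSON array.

Coefficients: [3, 1, 1, 2]

J: 3·2+1·8 = 14 | 1·6+2·4 = 14
Z: 3·4+1·0 = 12 | 1·6+2·3 = 12
Y: 3·2+1·2 = 8 | 1·0+2·4 = 8
Q: 3·5+1·5 = 20 | 1·6+2·7 = 20
gcd(3,1,1,2) = 1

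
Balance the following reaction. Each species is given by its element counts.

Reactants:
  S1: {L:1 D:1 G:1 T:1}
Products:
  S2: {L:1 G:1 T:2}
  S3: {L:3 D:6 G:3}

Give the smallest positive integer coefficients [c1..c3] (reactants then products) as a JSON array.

L: 6·1 = 6 | 3·1+1·3 = 6
D: 6·1 = 6 | 3·0+1·6 = 6
G: 6·1 = 6 | 3·1+1·3 = 6
T: 6·1 = 6 | 3·2+1·0 = 6
gcd(6,3,1) = 1

Coefficients: [6, 3, 1]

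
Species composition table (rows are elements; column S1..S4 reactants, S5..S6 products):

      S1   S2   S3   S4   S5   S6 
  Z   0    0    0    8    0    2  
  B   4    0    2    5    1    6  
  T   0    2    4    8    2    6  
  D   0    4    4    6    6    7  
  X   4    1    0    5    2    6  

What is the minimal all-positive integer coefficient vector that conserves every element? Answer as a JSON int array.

Z: 4·0+5·0+2·0+1·8 = 8 | 1·0+4·2 = 8
B: 4·4+5·0+2·2+1·5 = 25 | 1·1+4·6 = 25
T: 4·0+5·2+2·4+1·8 = 26 | 1·2+4·6 = 26
D: 4·0+5·4+2·4+1·6 = 34 | 1·6+4·7 = 34
X: 4·4+5·1+2·0+1·5 = 26 | 1·2+4·6 = 26
gcd(4,5,2,1,1,4) = 1

Coefficients: [4, 5, 2, 1, 1, 4]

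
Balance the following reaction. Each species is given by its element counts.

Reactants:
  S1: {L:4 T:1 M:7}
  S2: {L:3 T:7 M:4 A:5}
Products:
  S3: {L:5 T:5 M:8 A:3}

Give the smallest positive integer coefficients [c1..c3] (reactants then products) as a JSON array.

Coefficients: [4, 3, 5]

L: 4·4+3·3 = 25 | 5·5 = 25
T: 4·1+3·7 = 25 | 5·5 = 25
M: 4·7+3·4 = 40 | 5·8 = 40
A: 4·0+3·5 = 15 | 5·3 = 15
gcd(4,3,5) = 1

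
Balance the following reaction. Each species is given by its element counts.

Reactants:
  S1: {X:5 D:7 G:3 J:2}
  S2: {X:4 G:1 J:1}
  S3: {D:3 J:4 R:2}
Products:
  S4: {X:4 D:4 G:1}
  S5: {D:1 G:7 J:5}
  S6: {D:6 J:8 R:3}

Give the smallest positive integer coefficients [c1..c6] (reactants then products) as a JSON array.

Coefficients: [4, 1, 3, 6, 1, 2]

X: 4·5+1·4+3·0 = 24 | 6·4+1·0+2·0 = 24
D: 4·7+1·0+3·3 = 37 | 6·4+1·1+2·6 = 37
G: 4·3+1·1+3·0 = 13 | 6·1+1·7+2·0 = 13
J: 4·2+1·1+3·4 = 21 | 6·0+1·5+2·8 = 21
R: 4·0+1·0+3·2 = 6 | 6·0+1·0+2·3 = 6
gcd(4,1,3,6,1,2) = 1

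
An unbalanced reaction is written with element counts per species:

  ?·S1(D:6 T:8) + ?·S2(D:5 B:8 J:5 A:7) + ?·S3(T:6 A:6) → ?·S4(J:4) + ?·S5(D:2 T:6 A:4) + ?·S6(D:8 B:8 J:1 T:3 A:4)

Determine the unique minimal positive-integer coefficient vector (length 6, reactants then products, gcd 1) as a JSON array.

D: 3·6+2·5+3·0 = 28 | 2·0+6·2+2·8 = 28
B: 3·0+2·8+3·0 = 16 | 2·0+6·0+2·8 = 16
J: 3·0+2·5+3·0 = 10 | 2·4+6·0+2·1 = 10
T: 3·8+2·0+3·6 = 42 | 2·0+6·6+2·3 = 42
A: 3·0+2·7+3·6 = 32 | 2·0+6·4+2·4 = 32
gcd(3,2,3,2,6,2) = 1

Coefficients: [3, 2, 3, 2, 6, 2]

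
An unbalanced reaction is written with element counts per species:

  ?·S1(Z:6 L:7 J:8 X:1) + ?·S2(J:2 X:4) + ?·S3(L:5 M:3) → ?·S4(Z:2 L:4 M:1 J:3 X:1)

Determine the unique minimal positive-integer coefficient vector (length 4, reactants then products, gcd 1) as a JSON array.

Coefficients: [2, 1, 2, 6]

Z: 2·6+1·0+2·0 = 12 | 6·2 = 12
L: 2·7+1·0+2·5 = 24 | 6·4 = 24
M: 2·0+1·0+2·3 = 6 | 6·1 = 6
J: 2·8+1·2+2·0 = 18 | 6·3 = 18
X: 2·1+1·4+2·0 = 6 | 6·1 = 6
gcd(2,1,2,6) = 1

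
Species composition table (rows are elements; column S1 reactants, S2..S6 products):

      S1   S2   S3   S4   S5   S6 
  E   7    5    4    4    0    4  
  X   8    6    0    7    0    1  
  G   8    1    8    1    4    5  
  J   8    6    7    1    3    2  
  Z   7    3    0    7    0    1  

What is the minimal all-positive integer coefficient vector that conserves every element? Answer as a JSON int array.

Coefficients: [6, 2, 2, 5, 5, 1]

E: 6·7 = 42 | 2·5+2·4+5·4+5·0+1·4 = 42
X: 6·8 = 48 | 2·6+2·0+5·7+5·0+1·1 = 48
G: 6·8 = 48 | 2·1+2·8+5·1+5·4+1·5 = 48
J: 6·8 = 48 | 2·6+2·7+5·1+5·3+1·2 = 48
Z: 6·7 = 42 | 2·3+2·0+5·7+5·0+1·1 = 42
gcd(6,2,2,5,5,1) = 1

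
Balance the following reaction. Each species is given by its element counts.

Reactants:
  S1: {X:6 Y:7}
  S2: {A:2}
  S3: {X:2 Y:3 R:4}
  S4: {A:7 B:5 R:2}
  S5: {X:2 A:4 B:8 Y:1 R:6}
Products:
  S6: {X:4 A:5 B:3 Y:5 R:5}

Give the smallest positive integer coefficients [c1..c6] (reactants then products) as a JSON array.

X: 2·6+6·0+5·2+2·0+1·2 = 24 | 6·4 = 24
A: 2·0+6·2+5·0+2·7+1·4 = 30 | 6·5 = 30
B: 2·0+6·0+5·0+2·5+1·8 = 18 | 6·3 = 18
Y: 2·7+6·0+5·3+2·0+1·1 = 30 | 6·5 = 30
R: 2·0+6·0+5·4+2·2+1·6 = 30 | 6·5 = 30
gcd(2,6,5,2,1,6) = 1

Coefficients: [2, 6, 5, 2, 1, 6]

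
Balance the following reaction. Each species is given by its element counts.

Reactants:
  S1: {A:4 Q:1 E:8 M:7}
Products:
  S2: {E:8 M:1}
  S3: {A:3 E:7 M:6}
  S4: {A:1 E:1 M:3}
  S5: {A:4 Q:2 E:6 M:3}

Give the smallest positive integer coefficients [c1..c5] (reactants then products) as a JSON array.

Coefficients: [4, 1, 1, 5, 2]

A: 4·4 = 16 | 1·0+1·3+5·1+2·4 = 16
Q: 4·1 = 4 | 1·0+1·0+5·0+2·2 = 4
E: 4·8 = 32 | 1·8+1·7+5·1+2·6 = 32
M: 4·7 = 28 | 1·1+1·6+5·3+2·3 = 28
gcd(4,1,1,5,2) = 1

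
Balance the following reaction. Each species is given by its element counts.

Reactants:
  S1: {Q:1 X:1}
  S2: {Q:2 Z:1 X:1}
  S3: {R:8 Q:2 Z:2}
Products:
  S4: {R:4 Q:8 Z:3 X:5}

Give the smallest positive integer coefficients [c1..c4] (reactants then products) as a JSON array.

Coefficients: [6, 4, 1, 2]

R: 6·0+4·0+1·8 = 8 | 2·4 = 8
Q: 6·1+4·2+1·2 = 16 | 2·8 = 16
Z: 6·0+4·1+1·2 = 6 | 2·3 = 6
X: 6·1+4·1+1·0 = 10 | 2·5 = 10
gcd(6,4,1,2) = 1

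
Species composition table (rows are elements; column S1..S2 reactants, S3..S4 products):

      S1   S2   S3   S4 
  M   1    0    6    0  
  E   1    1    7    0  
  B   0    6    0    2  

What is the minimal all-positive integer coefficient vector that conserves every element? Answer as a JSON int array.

M: 6·1+1·0 = 6 | 1·6+3·0 = 6
E: 6·1+1·1 = 7 | 1·7+3·0 = 7
B: 6·0+1·6 = 6 | 1·0+3·2 = 6
gcd(6,1,1,3) = 1

Coefficients: [6, 1, 1, 3]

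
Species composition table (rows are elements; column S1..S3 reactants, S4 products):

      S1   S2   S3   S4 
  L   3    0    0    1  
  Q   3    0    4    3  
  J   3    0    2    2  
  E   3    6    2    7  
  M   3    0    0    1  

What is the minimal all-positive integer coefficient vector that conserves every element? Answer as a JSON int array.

Coefficients: [2, 5, 3, 6]

L: 2·3+5·0+3·0 = 6 | 6·1 = 6
Q: 2·3+5·0+3·4 = 18 | 6·3 = 18
J: 2·3+5·0+3·2 = 12 | 6·2 = 12
E: 2·3+5·6+3·2 = 42 | 6·7 = 42
M: 2·3+5·0+3·0 = 6 | 6·1 = 6
gcd(2,5,3,6) = 1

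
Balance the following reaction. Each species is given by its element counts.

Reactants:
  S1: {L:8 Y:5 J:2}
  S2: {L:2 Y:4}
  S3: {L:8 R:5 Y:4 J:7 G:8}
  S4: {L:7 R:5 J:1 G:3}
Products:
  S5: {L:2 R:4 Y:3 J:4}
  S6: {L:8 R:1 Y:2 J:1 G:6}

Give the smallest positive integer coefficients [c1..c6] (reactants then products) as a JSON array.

L: 1·8+2·2+3·8+2·7 = 50 | 5·2+5·8 = 50
R: 1·0+2·0+3·5+2·5 = 25 | 5·4+5·1 = 25
Y: 1·5+2·4+3·4+2·0 = 25 | 5·3+5·2 = 25
J: 1·2+2·0+3·7+2·1 = 25 | 5·4+5·1 = 25
G: 1·0+2·0+3·8+2·3 = 30 | 5·0+5·6 = 30
gcd(1,2,3,2,5,5) = 1

Coefficients: [1, 2, 3, 2, 5, 5]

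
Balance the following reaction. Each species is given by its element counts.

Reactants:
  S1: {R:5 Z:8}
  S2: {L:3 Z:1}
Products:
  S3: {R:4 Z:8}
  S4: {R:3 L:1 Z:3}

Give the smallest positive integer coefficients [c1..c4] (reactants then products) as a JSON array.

R: 5·5+1·0 = 25 | 4·4+3·3 = 25
L: 5·0+1·3 = 3 | 4·0+3·1 = 3
Z: 5·8+1·1 = 41 | 4·8+3·3 = 41
gcd(5,1,4,3) = 1

Coefficients: [5, 1, 4, 3]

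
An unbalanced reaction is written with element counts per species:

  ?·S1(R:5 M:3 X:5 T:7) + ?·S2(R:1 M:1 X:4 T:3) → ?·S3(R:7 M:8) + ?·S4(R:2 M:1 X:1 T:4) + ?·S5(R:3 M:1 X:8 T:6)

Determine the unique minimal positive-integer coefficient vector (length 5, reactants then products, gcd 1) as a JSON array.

Coefficients: [5, 1, 1, 5, 3]

R: 5·5+1·1 = 26 | 1·7+5·2+3·3 = 26
M: 5·3+1·1 = 16 | 1·8+5·1+3·1 = 16
X: 5·5+1·4 = 29 | 1·0+5·1+3·8 = 29
T: 5·7+1·3 = 38 | 1·0+5·4+3·6 = 38
gcd(5,1,1,5,3) = 1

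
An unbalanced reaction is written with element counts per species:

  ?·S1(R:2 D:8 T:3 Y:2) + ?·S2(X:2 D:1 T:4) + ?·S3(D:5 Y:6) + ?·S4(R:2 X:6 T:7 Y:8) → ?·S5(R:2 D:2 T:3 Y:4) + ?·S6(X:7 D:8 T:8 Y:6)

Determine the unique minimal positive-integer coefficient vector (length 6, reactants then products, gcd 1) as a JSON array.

R: 3·2+5·0+3·0+3·2 = 12 | 6·2+4·0 = 12
X: 3·0+5·2+3·0+3·6 = 28 | 6·0+4·7 = 28
D: 3·8+5·1+3·5+3·0 = 44 | 6·2+4·8 = 44
T: 3·3+5·4+3·0+3·7 = 50 | 6·3+4·8 = 50
Y: 3·2+5·0+3·6+3·8 = 48 | 6·4+4·6 = 48
gcd(3,5,3,3,6,4) = 1

Coefficients: [3, 5, 3, 3, 6, 4]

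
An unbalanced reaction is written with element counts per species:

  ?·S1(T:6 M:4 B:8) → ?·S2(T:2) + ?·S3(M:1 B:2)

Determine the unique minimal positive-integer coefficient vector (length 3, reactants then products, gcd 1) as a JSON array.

T: 1·6 = 6 | 3·2+4·0 = 6
M: 1·4 = 4 | 3·0+4·1 = 4
B: 1·8 = 8 | 3·0+4·2 = 8
gcd(1,3,4) = 1

Coefficients: [1, 3, 4]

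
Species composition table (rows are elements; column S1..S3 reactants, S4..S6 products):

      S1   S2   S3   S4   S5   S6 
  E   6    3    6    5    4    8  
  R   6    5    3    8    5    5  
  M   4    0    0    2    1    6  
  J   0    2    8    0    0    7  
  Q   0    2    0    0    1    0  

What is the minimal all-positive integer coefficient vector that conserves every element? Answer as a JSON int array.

E: 5·6+3·3+1·6 = 45 | 1·5+6·4+2·8 = 45
R: 5·6+3·5+1·3 = 48 | 1·8+6·5+2·5 = 48
M: 5·4+3·0+1·0 = 20 | 1·2+6·1+2·6 = 20
J: 5·0+3·2+1·8 = 14 | 1·0+6·0+2·7 = 14
Q: 5·0+3·2+1·0 = 6 | 1·0+6·1+2·0 = 6
gcd(5,3,1,1,6,2) = 1

Coefficients: [5, 3, 1, 1, 6, 2]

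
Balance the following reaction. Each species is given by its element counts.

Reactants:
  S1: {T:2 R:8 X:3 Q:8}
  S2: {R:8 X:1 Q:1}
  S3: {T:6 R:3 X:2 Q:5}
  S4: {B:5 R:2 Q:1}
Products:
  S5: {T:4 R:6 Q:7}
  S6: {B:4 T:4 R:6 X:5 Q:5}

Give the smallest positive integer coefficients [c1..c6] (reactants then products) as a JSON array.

Coefficients: [4, 1, 6, 4, 6, 5]

B: 4·0+1·0+6·0+4·5 = 20 | 6·0+5·4 = 20
T: 4·2+1·0+6·6+4·0 = 44 | 6·4+5·4 = 44
R: 4·8+1·8+6·3+4·2 = 66 | 6·6+5·6 = 66
X: 4·3+1·1+6·2+4·0 = 25 | 6·0+5·5 = 25
Q: 4·8+1·1+6·5+4·1 = 67 | 6·7+5·5 = 67
gcd(4,1,6,4,6,5) = 1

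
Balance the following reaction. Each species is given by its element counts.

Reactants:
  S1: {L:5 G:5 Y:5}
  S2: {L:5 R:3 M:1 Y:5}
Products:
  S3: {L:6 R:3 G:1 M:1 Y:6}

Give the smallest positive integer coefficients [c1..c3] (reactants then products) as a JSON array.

Coefficients: [1, 5, 5]

L: 1·5+5·5 = 30 | 5·6 = 30
R: 1·0+5·3 = 15 | 5·3 = 15
G: 1·5+5·0 = 5 | 5·1 = 5
M: 1·0+5·1 = 5 | 5·1 = 5
Y: 1·5+5·5 = 30 | 5·6 = 30
gcd(1,5,5) = 1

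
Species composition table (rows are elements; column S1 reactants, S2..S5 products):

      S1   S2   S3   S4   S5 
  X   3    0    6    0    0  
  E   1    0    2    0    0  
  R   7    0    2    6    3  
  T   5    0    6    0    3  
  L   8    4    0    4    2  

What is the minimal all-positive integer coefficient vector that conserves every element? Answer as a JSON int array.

X: 6·3 = 18 | 6·0+3·6+4·0+4·0 = 18
E: 6·1 = 6 | 6·0+3·2+4·0+4·0 = 6
R: 6·7 = 42 | 6·0+3·2+4·6+4·3 = 42
T: 6·5 = 30 | 6·0+3·6+4·0+4·3 = 30
L: 6·8 = 48 | 6·4+3·0+4·4+4·2 = 48
gcd(6,6,3,4,4) = 1

Coefficients: [6, 6, 3, 4, 4]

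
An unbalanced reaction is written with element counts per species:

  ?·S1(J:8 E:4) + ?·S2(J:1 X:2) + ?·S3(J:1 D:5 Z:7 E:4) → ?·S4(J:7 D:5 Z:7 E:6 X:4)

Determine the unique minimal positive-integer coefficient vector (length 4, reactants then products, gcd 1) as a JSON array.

Coefficients: [1, 4, 2, 2]

J: 1·8+4·1+2·1 = 14 | 2·7 = 14
D: 1·0+4·0+2·5 = 10 | 2·5 = 10
Z: 1·0+4·0+2·7 = 14 | 2·7 = 14
E: 1·4+4·0+2·4 = 12 | 2·6 = 12
X: 1·0+4·2+2·0 = 8 | 2·4 = 8
gcd(1,4,2,2) = 1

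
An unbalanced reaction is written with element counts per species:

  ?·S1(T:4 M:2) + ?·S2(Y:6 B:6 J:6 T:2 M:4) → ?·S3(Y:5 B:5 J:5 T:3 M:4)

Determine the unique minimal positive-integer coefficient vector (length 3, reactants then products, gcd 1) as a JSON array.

Coefficients: [2, 5, 6]

Y: 2·0+5·6 = 30 | 6·5 = 30
B: 2·0+5·6 = 30 | 6·5 = 30
J: 2·0+5·6 = 30 | 6·5 = 30
T: 2·4+5·2 = 18 | 6·3 = 18
M: 2·2+5·4 = 24 | 6·4 = 24
gcd(2,5,6) = 1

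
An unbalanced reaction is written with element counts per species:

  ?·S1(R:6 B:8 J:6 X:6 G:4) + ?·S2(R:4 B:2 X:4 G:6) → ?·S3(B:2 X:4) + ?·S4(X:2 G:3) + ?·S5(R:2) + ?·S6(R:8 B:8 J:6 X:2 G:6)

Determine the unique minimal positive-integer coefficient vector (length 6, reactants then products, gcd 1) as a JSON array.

R: 3·6+4·4 = 34 | 4·0+6·0+5·2+3·8 = 34
B: 3·8+4·2 = 32 | 4·2+6·0+5·0+3·8 = 32
J: 3·6+4·0 = 18 | 4·0+6·0+5·0+3·6 = 18
X: 3·6+4·4 = 34 | 4·4+6·2+5·0+3·2 = 34
G: 3·4+4·6 = 36 | 4·0+6·3+5·0+3·6 = 36
gcd(3,4,4,6,5,3) = 1

Coefficients: [3, 4, 4, 6, 5, 3]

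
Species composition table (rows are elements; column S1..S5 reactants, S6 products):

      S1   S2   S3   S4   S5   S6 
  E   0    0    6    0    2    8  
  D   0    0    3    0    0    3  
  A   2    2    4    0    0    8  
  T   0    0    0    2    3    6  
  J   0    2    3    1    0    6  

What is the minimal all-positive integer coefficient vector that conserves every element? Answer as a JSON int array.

Coefficients: [5, 3, 4, 6, 4, 4]

E: 5·0+3·0+4·6+6·0+4·2 = 32 | 4·8 = 32
D: 5·0+3·0+4·3+6·0+4·0 = 12 | 4·3 = 12
A: 5·2+3·2+4·4+6·0+4·0 = 32 | 4·8 = 32
T: 5·0+3·0+4·0+6·2+4·3 = 24 | 4·6 = 24
J: 5·0+3·2+4·3+6·1+4·0 = 24 | 4·6 = 24
gcd(5,3,4,6,4,4) = 1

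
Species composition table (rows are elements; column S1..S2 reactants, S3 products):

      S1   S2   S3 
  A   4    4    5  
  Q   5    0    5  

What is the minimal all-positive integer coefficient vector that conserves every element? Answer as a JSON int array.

A: 4·4+1·4 = 20 | 4·5 = 20
Q: 4·5+1·0 = 20 | 4·5 = 20
gcd(4,1,4) = 1

Coefficients: [4, 1, 4]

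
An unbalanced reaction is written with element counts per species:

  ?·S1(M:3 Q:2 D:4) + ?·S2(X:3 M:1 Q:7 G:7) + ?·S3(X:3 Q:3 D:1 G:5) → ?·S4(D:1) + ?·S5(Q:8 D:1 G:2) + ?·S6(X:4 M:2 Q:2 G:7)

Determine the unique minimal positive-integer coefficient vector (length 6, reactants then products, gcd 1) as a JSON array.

Coefficients: [2, 6, 2, 5, 5, 6]

X: 2·0+6·3+2·3 = 24 | 5·0+5·0+6·4 = 24
M: 2·3+6·1+2·0 = 12 | 5·0+5·0+6·2 = 12
Q: 2·2+6·7+2·3 = 52 | 5·0+5·8+6·2 = 52
D: 2·4+6·0+2·1 = 10 | 5·1+5·1+6·0 = 10
G: 2·0+6·7+2·5 = 52 | 5·0+5·2+6·7 = 52
gcd(2,6,2,5,5,6) = 1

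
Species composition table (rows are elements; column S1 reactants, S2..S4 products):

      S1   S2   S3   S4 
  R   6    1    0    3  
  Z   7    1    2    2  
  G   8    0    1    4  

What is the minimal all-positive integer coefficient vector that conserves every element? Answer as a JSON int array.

Coefficients: [3, 3, 4, 5]

R: 3·6 = 18 | 3·1+4·0+5·3 = 18
Z: 3·7 = 21 | 3·1+4·2+5·2 = 21
G: 3·8 = 24 | 3·0+4·1+5·4 = 24
gcd(3,3,4,5) = 1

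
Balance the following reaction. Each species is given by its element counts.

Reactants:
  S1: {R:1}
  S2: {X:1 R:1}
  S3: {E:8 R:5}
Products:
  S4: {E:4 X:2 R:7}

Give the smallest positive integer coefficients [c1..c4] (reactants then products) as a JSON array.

E: 5·0+4·0+1·8 = 8 | 2·4 = 8
X: 5·0+4·1+1·0 = 4 | 2·2 = 4
R: 5·1+4·1+1·5 = 14 | 2·7 = 14
gcd(5,4,1,2) = 1

Coefficients: [5, 4, 1, 2]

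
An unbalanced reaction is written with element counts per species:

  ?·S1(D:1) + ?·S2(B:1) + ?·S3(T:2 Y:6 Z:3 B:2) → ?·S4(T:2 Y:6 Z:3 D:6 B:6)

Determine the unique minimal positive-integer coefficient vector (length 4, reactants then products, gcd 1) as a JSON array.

Coefficients: [6, 4, 1, 1]

T: 6·0+4·0+1·2 = 2 | 1·2 = 2
Y: 6·0+4·0+1·6 = 6 | 1·6 = 6
Z: 6·0+4·0+1·3 = 3 | 1·3 = 3
D: 6·1+4·0+1·0 = 6 | 1·6 = 6
B: 6·0+4·1+1·2 = 6 | 1·6 = 6
gcd(6,4,1,1) = 1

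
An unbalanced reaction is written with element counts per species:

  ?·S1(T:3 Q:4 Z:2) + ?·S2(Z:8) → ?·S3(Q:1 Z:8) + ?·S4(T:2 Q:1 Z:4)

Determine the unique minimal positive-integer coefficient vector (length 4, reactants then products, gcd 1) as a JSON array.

T: 2·3+6·0 = 6 | 5·0+3·2 = 6
Q: 2·4+6·0 = 8 | 5·1+3·1 = 8
Z: 2·2+6·8 = 52 | 5·8+3·4 = 52
gcd(2,6,5,3) = 1

Coefficients: [2, 6, 5, 3]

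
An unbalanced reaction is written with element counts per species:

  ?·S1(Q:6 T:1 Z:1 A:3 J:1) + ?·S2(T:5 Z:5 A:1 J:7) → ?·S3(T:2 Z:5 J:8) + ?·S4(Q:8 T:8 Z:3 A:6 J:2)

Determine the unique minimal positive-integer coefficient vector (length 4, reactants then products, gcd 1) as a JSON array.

Coefficients: [4, 6, 5, 3]

Q: 4·6+6·0 = 24 | 5·0+3·8 = 24
T: 4·1+6·5 = 34 | 5·2+3·8 = 34
Z: 4·1+6·5 = 34 | 5·5+3·3 = 34
A: 4·3+6·1 = 18 | 5·0+3·6 = 18
J: 4·1+6·7 = 46 | 5·8+3·2 = 46
gcd(4,6,5,3) = 1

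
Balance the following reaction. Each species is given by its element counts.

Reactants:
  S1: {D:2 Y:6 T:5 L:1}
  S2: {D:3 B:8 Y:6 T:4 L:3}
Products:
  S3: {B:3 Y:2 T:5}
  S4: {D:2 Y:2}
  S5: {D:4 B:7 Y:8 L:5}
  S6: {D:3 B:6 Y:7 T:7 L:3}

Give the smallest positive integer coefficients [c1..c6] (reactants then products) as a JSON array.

Coefficients: [3, 6, 5, 3, 3, 2]

D: 3·2+6·3 = 24 | 5·0+3·2+3·4+2·3 = 24
B: 3·0+6·8 = 48 | 5·3+3·0+3·7+2·6 = 48
Y: 3·6+6·6 = 54 | 5·2+3·2+3·8+2·7 = 54
T: 3·5+6·4 = 39 | 5·5+3·0+3·0+2·7 = 39
L: 3·1+6·3 = 21 | 5·0+3·0+3·5+2·3 = 21
gcd(3,6,5,3,3,2) = 1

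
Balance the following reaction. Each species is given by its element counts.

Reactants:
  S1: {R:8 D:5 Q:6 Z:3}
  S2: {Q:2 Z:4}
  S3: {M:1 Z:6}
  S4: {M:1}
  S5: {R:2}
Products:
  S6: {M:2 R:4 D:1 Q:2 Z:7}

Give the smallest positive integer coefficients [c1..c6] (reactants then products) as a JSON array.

M: 1·0+2·0+4·1+6·1+6·0 = 10 | 5·2 = 10
R: 1·8+2·0+4·0+6·0+6·2 = 20 | 5·4 = 20
D: 1·5+2·0+4·0+6·0+6·0 = 5 | 5·1 = 5
Q: 1·6+2·2+4·0+6·0+6·0 = 10 | 5·2 = 10
Z: 1·3+2·4+4·6+6·0+6·0 = 35 | 5·7 = 35
gcd(1,2,4,6,6,5) = 1

Coefficients: [1, 2, 4, 6, 6, 5]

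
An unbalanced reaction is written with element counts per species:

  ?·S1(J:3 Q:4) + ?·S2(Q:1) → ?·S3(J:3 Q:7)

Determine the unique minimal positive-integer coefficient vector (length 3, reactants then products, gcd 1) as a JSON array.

J: 1·3+3·0 = 3 | 1·3 = 3
Q: 1·4+3·1 = 7 | 1·7 = 7
gcd(1,3,1) = 1

Coefficients: [1, 3, 1]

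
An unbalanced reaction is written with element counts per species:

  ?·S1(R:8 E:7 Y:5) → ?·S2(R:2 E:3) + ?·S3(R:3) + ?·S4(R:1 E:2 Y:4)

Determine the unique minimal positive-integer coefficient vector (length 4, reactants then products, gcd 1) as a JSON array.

Coefficients: [4, 6, 5, 5]

R: 4·8 = 32 | 6·2+5·3+5·1 = 32
E: 4·7 = 28 | 6·3+5·0+5·2 = 28
Y: 4·5 = 20 | 6·0+5·0+5·4 = 20
gcd(4,6,5,5) = 1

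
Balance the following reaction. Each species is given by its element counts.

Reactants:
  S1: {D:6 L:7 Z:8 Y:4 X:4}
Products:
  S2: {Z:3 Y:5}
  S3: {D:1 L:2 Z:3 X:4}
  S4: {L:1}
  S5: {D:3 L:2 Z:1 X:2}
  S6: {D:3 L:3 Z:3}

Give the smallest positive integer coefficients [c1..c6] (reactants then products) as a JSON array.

D: 5·6 = 30 | 4·0+3·1+6·0+4·3+5·3 = 30
L: 5·7 = 35 | 4·0+3·2+6·1+4·2+5·3 = 35
Z: 5·8 = 40 | 4·3+3·3+6·0+4·1+5·3 = 40
Y: 5·4 = 20 | 4·5+3·0+6·0+4·0+5·0 = 20
X: 5·4 = 20 | 4·0+3·4+6·0+4·2+5·0 = 20
gcd(5,4,3,6,4,5) = 1

Coefficients: [5, 4, 3, 6, 4, 5]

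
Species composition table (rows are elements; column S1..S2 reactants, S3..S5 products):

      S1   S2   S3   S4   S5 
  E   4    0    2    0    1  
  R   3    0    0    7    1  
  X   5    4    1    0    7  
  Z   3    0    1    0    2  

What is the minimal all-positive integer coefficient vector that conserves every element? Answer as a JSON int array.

E: 3·4+1·0 = 12 | 5·2+1·0+2·1 = 12
R: 3·3+1·0 = 9 | 5·0+1·7+2·1 = 9
X: 3·5+1·4 = 19 | 5·1+1·0+2·7 = 19
Z: 3·3+1·0 = 9 | 5·1+1·0+2·2 = 9
gcd(3,1,5,1,2) = 1

Coefficients: [3, 1, 5, 1, 2]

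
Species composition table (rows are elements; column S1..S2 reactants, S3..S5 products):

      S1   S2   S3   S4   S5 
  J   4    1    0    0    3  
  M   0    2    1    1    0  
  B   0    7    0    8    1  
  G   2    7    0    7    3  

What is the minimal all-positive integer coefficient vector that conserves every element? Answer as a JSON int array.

J: 1·4+5·1 = 9 | 6·0+4·0+3·3 = 9
M: 1·0+5·2 = 10 | 6·1+4·1+3·0 = 10
B: 1·0+5·7 = 35 | 6·0+4·8+3·1 = 35
G: 1·2+5·7 = 37 | 6·0+4·7+3·3 = 37
gcd(1,5,6,4,3) = 1

Coefficients: [1, 5, 6, 4, 3]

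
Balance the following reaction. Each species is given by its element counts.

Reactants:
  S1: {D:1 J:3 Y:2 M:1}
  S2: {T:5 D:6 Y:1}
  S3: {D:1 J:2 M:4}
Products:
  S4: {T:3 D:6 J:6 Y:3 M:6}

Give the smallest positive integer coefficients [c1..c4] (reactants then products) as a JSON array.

Coefficients: [6, 3, 6, 5]

T: 6·0+3·5+6·0 = 15 | 5·3 = 15
D: 6·1+3·6+6·1 = 30 | 5·6 = 30
J: 6·3+3·0+6·2 = 30 | 5·6 = 30
Y: 6·2+3·1+6·0 = 15 | 5·3 = 15
M: 6·1+3·0+6·4 = 30 | 5·6 = 30
gcd(6,3,6,5) = 1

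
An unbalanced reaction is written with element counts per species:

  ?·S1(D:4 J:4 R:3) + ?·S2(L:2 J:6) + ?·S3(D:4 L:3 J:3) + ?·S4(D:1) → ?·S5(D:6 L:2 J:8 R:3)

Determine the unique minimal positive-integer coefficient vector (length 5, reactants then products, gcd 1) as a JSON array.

Coefficients: [6, 3, 2, 4, 6]

D: 6·4+3·0+2·4+4·1 = 36 | 6·6 = 36
L: 6·0+3·2+2·3+4·0 = 12 | 6·2 = 12
J: 6·4+3·6+2·3+4·0 = 48 | 6·8 = 48
R: 6·3+3·0+2·0+4·0 = 18 | 6·3 = 18
gcd(6,3,2,4,6) = 1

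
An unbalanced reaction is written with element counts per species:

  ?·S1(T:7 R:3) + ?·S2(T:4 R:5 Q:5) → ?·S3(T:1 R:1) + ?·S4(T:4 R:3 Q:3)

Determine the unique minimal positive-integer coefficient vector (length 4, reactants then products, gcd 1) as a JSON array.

Coefficients: [2, 3, 6, 5]

T: 2·7+3·4 = 26 | 6·1+5·4 = 26
R: 2·3+3·5 = 21 | 6·1+5·3 = 21
Q: 2·0+3·5 = 15 | 6·0+5·3 = 15
gcd(2,3,6,5) = 1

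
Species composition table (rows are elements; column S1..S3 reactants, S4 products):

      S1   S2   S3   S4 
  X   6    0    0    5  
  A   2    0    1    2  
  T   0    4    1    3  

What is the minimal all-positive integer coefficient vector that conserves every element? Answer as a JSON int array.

Coefficients: [5, 4, 2, 6]

X: 5·6+4·0+2·0 = 30 | 6·5 = 30
A: 5·2+4·0+2·1 = 12 | 6·2 = 12
T: 5·0+4·4+2·1 = 18 | 6·3 = 18
gcd(5,4,2,6) = 1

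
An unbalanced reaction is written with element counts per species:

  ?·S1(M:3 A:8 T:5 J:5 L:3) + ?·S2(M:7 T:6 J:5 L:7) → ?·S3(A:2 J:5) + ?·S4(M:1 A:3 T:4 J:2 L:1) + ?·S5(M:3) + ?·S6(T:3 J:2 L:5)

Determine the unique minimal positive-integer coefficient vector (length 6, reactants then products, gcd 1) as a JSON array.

Coefficients: [1, 2, 1, 2, 5, 3]

M: 1·3+2·7 = 17 | 1·0+2·1+5·3+3·0 = 17
A: 1·8+2·0 = 8 | 1·2+2·3+5·0+3·0 = 8
T: 1·5+2·6 = 17 | 1·0+2·4+5·0+3·3 = 17
J: 1·5+2·5 = 15 | 1·5+2·2+5·0+3·2 = 15
L: 1·3+2·7 = 17 | 1·0+2·1+5·0+3·5 = 17
gcd(1,2,1,2,5,3) = 1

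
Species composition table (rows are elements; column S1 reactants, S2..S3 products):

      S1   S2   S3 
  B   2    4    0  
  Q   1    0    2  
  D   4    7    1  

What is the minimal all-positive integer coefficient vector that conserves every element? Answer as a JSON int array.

Coefficients: [2, 1, 1]

B: 2·2 = 4 | 1·4+1·0 = 4
Q: 2·1 = 2 | 1·0+1·2 = 2
D: 2·4 = 8 | 1·7+1·1 = 8
gcd(2,1,1) = 1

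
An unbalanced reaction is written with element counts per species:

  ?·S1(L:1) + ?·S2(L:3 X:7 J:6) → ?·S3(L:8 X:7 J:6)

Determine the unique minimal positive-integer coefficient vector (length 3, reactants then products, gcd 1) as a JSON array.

L: 5·1+1·3 = 8 | 1·8 = 8
X: 5·0+1·7 = 7 | 1·7 = 7
J: 5·0+1·6 = 6 | 1·6 = 6
gcd(5,1,1) = 1

Coefficients: [5, 1, 1]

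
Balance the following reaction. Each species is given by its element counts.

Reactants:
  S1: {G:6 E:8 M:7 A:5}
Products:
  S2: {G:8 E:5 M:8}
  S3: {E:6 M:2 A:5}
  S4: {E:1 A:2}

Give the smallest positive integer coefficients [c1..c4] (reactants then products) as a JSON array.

Coefficients: [4, 3, 2, 5]

G: 4·6 = 24 | 3·8+2·0+5·0 = 24
E: 4·8 = 32 | 3·5+2·6+5·1 = 32
M: 4·7 = 28 | 3·8+2·2+5·0 = 28
A: 4·5 = 20 | 3·0+2·5+5·2 = 20
gcd(4,3,2,5) = 1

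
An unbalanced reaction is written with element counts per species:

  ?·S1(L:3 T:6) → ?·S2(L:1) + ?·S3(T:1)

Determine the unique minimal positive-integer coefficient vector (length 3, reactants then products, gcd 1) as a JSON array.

L: 1·3 = 3 | 3·1+6·0 = 3
T: 1·6 = 6 | 3·0+6·1 = 6
gcd(1,3,6) = 1

Coefficients: [1, 3, 6]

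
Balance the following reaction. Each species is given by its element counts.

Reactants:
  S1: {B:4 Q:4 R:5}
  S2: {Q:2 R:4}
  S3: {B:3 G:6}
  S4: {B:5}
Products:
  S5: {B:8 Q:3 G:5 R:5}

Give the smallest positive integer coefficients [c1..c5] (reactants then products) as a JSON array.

B: 2·4+5·0+5·3+5·5 = 48 | 6·8 = 48
Q: 2·4+5·2+5·0+5·0 = 18 | 6·3 = 18
G: 2·0+5·0+5·6+5·0 = 30 | 6·5 = 30
R: 2·5+5·4+5·0+5·0 = 30 | 6·5 = 30
gcd(2,5,5,5,6) = 1

Coefficients: [2, 5, 5, 5, 6]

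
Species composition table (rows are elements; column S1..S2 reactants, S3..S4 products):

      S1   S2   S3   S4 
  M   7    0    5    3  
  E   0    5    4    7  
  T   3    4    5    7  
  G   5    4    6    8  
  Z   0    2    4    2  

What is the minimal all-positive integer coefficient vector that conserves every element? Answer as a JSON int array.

Coefficients: [2, 5, 1, 3]

M: 2·7+5·0 = 14 | 1·5+3·3 = 14
E: 2·0+5·5 = 25 | 1·4+3·7 = 25
T: 2·3+5·4 = 26 | 1·5+3·7 = 26
G: 2·5+5·4 = 30 | 1·6+3·8 = 30
Z: 2·0+5·2 = 10 | 1·4+3·2 = 10
gcd(2,5,1,3) = 1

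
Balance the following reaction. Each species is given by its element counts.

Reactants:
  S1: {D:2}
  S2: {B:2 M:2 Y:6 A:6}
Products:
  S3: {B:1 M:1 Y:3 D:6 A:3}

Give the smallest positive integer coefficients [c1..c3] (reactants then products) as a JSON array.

Coefficients: [6, 1, 2]

B: 6·0+1·2 = 2 | 2·1 = 2
M: 6·0+1·2 = 2 | 2·1 = 2
Y: 6·0+1·6 = 6 | 2·3 = 6
D: 6·2+1·0 = 12 | 2·6 = 12
A: 6·0+1·6 = 6 | 2·3 = 6
gcd(6,1,2) = 1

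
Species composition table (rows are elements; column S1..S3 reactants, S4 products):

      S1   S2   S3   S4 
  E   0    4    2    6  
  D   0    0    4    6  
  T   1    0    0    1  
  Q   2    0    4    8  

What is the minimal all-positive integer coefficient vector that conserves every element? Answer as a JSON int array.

Coefficients: [4, 3, 6, 4]

E: 4·0+3·4+6·2 = 24 | 4·6 = 24
D: 4·0+3·0+6·4 = 24 | 4·6 = 24
T: 4·1+3·0+6·0 = 4 | 4·1 = 4
Q: 4·2+3·0+6·4 = 32 | 4·8 = 32
gcd(4,3,6,4) = 1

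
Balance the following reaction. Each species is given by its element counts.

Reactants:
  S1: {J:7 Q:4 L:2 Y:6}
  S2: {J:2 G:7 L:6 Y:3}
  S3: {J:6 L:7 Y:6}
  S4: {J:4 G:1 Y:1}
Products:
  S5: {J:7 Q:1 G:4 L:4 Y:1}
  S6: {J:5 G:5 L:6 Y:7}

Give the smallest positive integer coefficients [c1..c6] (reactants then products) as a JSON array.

J: 1·7+5·2+2·6+6·4 = 53 | 4·7+5·5 = 53
Q: 1·4+5·0+2·0+6·0 = 4 | 4·1+5·0 = 4
G: 1·0+5·7+2·0+6·1 = 41 | 4·4+5·5 = 41
L: 1·2+5·6+2·7+6·0 = 46 | 4·4+5·6 = 46
Y: 1·6+5·3+2·6+6·1 = 39 | 4·1+5·7 = 39
gcd(1,5,2,6,4,5) = 1

Coefficients: [1, 5, 2, 6, 4, 5]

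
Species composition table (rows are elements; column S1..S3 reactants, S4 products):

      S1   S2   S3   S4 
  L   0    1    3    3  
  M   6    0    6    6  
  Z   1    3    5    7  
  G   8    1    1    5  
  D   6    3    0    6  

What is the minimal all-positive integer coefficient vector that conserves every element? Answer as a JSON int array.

L: 2·0+6·1+3·3 = 15 | 5·3 = 15
M: 2·6+6·0+3·6 = 30 | 5·6 = 30
Z: 2·1+6·3+3·5 = 35 | 5·7 = 35
G: 2·8+6·1+3·1 = 25 | 5·5 = 25
D: 2·6+6·3+3·0 = 30 | 5·6 = 30
gcd(2,6,3,5) = 1

Coefficients: [2, 6, 3, 5]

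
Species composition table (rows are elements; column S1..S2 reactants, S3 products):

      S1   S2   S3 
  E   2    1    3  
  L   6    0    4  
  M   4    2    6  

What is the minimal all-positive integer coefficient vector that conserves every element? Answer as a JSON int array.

Coefficients: [2, 5, 3]

E: 2·2+5·1 = 9 | 3·3 = 9
L: 2·6+5·0 = 12 | 3·4 = 12
M: 2·4+5·2 = 18 | 3·6 = 18
gcd(2,5,3) = 1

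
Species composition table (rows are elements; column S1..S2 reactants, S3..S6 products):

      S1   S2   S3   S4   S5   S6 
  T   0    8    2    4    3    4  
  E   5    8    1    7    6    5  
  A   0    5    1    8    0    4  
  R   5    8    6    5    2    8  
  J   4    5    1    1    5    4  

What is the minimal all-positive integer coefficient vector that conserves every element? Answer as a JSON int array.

T: 4·0+5·8 = 40 | 5·2+2·4+6·3+1·4 = 40
E: 4·5+5·8 = 60 | 5·1+2·7+6·6+1·5 = 60
A: 4·0+5·5 = 25 | 5·1+2·8+6·0+1·4 = 25
R: 4·5+5·8 = 60 | 5·6+2·5+6·2+1·8 = 60
J: 4·4+5·5 = 41 | 5·1+2·1+6·5+1·4 = 41
gcd(4,5,5,2,6,1) = 1

Coefficients: [4, 5, 5, 2, 6, 1]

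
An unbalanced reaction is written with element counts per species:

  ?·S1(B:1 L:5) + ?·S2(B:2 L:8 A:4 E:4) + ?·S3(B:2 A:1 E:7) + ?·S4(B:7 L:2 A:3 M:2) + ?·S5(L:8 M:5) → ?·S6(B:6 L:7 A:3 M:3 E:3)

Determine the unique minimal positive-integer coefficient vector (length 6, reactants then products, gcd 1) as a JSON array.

Coefficients: [2, 1, 2, 4, 2, 6]

B: 2·1+1·2+2·2+4·7+2·0 = 36 | 6·6 = 36
L: 2·5+1·8+2·0+4·2+2·8 = 42 | 6·7 = 42
A: 2·0+1·4+2·1+4·3+2·0 = 18 | 6·3 = 18
M: 2·0+1·0+2·0+4·2+2·5 = 18 | 6·3 = 18
E: 2·0+1·4+2·7+4·0+2·0 = 18 | 6·3 = 18
gcd(2,1,2,4,2,6) = 1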